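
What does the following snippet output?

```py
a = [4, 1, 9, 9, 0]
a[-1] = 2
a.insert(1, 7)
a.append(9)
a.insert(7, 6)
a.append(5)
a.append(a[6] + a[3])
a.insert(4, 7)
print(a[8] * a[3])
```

54

a[-1] = 2 → [4, 1, 9, 9, 2]
insert 7 at 1 → [4, 7, 1, 9, 9, 2]
append 9 → [4, 7, 1, 9, 9, 2, 9]
insert 6 at 7 → [4, 7, 1, 9, 9, 2, 9, 6]
append 5 → [4, 7, 1, 9, 9, 2, 9, 6, 5]
append a[6]+a[3] = 9+9 = 18 → [4, 7, 1, 9, 9, 2, 9, 6, 5, 18]
insert 7 at 4 → [4, 7, 1, 9, 7, 9, 2, 9, 6, 5, 18]
a[8]*a[3] = 6*9 = 54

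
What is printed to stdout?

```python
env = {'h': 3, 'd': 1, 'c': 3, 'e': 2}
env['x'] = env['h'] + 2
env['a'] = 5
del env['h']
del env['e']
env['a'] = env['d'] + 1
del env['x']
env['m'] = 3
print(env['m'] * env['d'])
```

3

env['x'] = env['h']+2 = 5 → {'h': 3, 'd': 1, 'c': 3, 'e': 2, 'x': 5}
env['a'] = 5 → {'h': 3, 'd': 1, 'c': 3, 'e': 2, 'x': 5, 'a': 5}
del 'h' → {'d': 1, 'c': 3, 'e': 2, 'x': 5, 'a': 5}
del 'e' → {'d': 1, 'c': 3, 'x': 5, 'a': 5}
env['a'] = env['d']+1 = 2 → {'d': 1, 'c': 3, 'x': 5, 'a': 2}
del 'x' → {'d': 1, 'c': 3, 'a': 2}
env['m'] = 3 → {'d': 1, 'c': 3, 'a': 2, 'm': 3}
env['m']*env['d'] = 3*1 = 3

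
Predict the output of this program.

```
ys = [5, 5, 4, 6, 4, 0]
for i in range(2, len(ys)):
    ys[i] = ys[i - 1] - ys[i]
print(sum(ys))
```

i=2: ys[2] = 5-4 = 1 → [5, 5, 1, 6, 4, 0]
i=3: ys[3] = 1-6 = -5 → [5, 5, 1, -5, 4, 0]
i=4: ys[4] = (-5)-4 = -9 → [5, 5, 1, -5, -9, 0]
i=5: ys[5] = (-9)-0 = -9 → [5, 5, 1, -5, -9, -9]
sum = -12

-12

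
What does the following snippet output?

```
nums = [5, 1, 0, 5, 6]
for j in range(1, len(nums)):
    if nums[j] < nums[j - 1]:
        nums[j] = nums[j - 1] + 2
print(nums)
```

j=1: 1<5, nums[1] = 5+2 = 7 → [5, 7, 0, 5, 6]
j=2: 0<7, nums[2] = 7+2 = 9 → [5, 7, 9, 5, 6]
j=3: 5<9, nums[3] = 9+2 = 11 → [5, 7, 9, 11, 6]
j=4: 6<11, nums[4] = 11+2 = 13 → [5, 7, 9, 11, 13]

[5, 7, 9, 11, 13]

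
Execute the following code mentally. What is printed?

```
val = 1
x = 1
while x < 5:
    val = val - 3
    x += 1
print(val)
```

-11

x=1: val = 1-3 = -2
x=2: val = (-2)-3 = -5
x=3: val = (-5)-3 = -8
x=4: val = (-8)-3 = -11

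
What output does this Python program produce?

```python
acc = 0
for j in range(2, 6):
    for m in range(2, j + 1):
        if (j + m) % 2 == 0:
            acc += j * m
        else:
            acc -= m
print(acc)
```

66

j=2,m=2: even sum, acc = 0+4 = 4
j=3,m=2: odd sum, acc = 4-2 = 2
j=3,m=3: even sum, acc = 2+9 = 11
j=4,m=2: even sum, acc = 11+8 = 19
j=4,m=3: odd sum, acc = 19-3 = 16
j=4,m=4: even sum, acc = 16+16 = 32
j=5,m=2: odd sum, acc = 32-2 = 30
j=5,m=3: even sum, acc = 30+15 = 45
j=5,m=4: odd sum, acc = 45-4 = 41
j=5,m=5: even sum, acc = 41+25 = 66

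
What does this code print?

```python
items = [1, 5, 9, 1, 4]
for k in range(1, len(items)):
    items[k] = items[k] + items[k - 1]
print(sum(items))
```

58

k=1: items[1] = 5+1 = 6 → [1, 6, 9, 1, 4]
k=2: items[2] = 9+6 = 15 → [1, 6, 15, 1, 4]
k=3: items[3] = 1+15 = 16 → [1, 6, 15, 16, 4]
k=4: items[4] = 4+16 = 20 → [1, 6, 15, 16, 20]
sum = 58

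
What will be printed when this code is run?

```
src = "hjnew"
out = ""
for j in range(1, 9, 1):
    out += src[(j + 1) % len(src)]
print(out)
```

j=1: add src[2]='n' → 'n'
j=2: add src[3]='e' → 'ne'
j=3: add src[4]='w' → 'new'
j=4: add src[0]='h' → 'newh'
j=5: add src[1]='j' → 'newhj'
j=6: add src[2]='n' → 'newhjn'
j=7: add src[3]='e' → 'newhjne'
j=8: add src[4]='w' → 'newhjnew'

newhjnew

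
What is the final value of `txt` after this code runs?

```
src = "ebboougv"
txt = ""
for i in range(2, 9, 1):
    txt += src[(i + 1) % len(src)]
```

i=2: add src[3]='o' → 'o'
i=3: add src[4]='o' → 'oo'
i=4: add src[5]='u' → 'oou'
i=5: add src[6]='g' → 'ooug'
i=6: add src[7]='v' → 'oougv'
i=7: add src[0]='e' → 'oougve'
i=8: add src[1]='b' → 'oougveb'

'oougveb'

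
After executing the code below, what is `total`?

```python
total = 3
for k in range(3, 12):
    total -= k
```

-60

k=3: total = 3-3 = 0
k=4: total = 0-4 = -4
k=5: total = (-4)-5 = -9
k=6: total = (-9)-6 = -15
k=7: total = (-15)-7 = -22
k=8: total = (-22)-8 = -30
k=9: total = (-30)-9 = -39
k=10: total = (-39)-10 = -49
k=11: total = (-49)-11 = -60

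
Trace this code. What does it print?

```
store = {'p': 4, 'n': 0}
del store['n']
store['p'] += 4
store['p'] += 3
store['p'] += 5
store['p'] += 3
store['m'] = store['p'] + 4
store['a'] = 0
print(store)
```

{'p': 19, 'm': 23, 'a': 0}

del 'n' → {'p': 4}
store['p'] = 4+4 = 8 → {'p': 8}
store['p'] = 8+3 = 11 → {'p': 11}
store['p'] = 11+5 = 16 → {'p': 16}
store['p'] = 16+3 = 19 → {'p': 19}
store['m'] = store['p']+4 = 23 → {'p': 19, 'm': 23}
store['a'] = 0 → {'p': 19, 'm': 23, 'a': 0}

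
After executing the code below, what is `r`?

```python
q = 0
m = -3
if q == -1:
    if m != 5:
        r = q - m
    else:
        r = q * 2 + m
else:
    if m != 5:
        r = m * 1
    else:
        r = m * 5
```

q=0, m=-3
q == -1 is False; m != 5 is True
→ r = m * 1 = -3

-3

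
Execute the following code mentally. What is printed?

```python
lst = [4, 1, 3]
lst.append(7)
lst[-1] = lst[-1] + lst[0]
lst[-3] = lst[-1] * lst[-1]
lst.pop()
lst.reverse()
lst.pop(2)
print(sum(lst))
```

124

append 7 → [4, 1, 3, 7]
lst[-1] = lst[-1]+lst[0] = 7+4 = 11 → [4, 1, 3, 11]
lst[-3] = lst[-1]*lst[-1] = 11*11 = 121 → [4, 121, 3, 11]
pop() removes 11 → [4, 121, 3]
reverse → [3, 121, 4]
pop(2) removes 4 → [3, 121]
sum = 124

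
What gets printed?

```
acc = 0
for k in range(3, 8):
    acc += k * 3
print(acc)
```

k=3: acc = 0+3*3 = 9
k=4: acc = 9+4*3 = 21
k=5: acc = 21+5*3 = 36
k=6: acc = 36+6*3 = 54
k=7: acc = 54+7*3 = 75

75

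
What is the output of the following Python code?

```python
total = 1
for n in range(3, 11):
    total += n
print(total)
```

n=3: total = 1+3 = 4
n=4: total = 4+4 = 8
n=5: total = 8+5 = 13
n=6: total = 13+6 = 19
n=7: total = 19+7 = 26
n=8: total = 26+8 = 34
n=9: total = 34+9 = 43
n=10: total = 43+10 = 53

53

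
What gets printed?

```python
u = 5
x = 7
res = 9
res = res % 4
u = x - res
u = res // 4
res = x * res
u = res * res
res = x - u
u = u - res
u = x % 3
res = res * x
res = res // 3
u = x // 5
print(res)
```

res = 9%4 = 1
u = 7-1 = 6
u = 1//4 = 0
res = 7*1 = 7
u = 7*7 = 49
res = 7-49 = -42
u = 49-(-42) = 91
u = 7%3 = 1
res = (-42)*7 = -294
res = (-294)//3 = -98
u = 7//5 = 1

-98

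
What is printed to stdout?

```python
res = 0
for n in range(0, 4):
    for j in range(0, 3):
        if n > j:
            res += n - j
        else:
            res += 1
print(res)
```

16

n=0,j=0: not 0>0, res = 0+1 = 1
n=0,j=1: not 0>1, res = 1+1 = 2
n=0,j=2: not 0>2, res = 2+1 = 3
n=1,j=0: 1>0, res = 3+1 = 4
n=1,j=1: not 1>1, res = 4+1 = 5
n=1,j=2: not 1>2, res = 5+1 = 6
n=2,j=0: 2>0, res = 6+2 = 8
n=2,j=1: 2>1, res = 8+1 = 9
n=2,j=2: not 2>2, res = 9+1 = 10
n=3,j=0: 3>0, res = 10+3 = 13
n=3,j=1: 3>1, res = 13+2 = 15
n=3,j=2: 3>2, res = 15+1 = 16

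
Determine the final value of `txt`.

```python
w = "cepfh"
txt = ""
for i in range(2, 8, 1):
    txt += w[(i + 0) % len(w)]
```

i=2: add w[2]='p' → 'p'
i=3: add w[3]='f' → 'pf'
i=4: add w[4]='h' → 'pfh'
i=5: add w[0]='c' → 'pfhc'
i=6: add w[1]='e' → 'pfhce'
i=7: add w[2]='p' → 'pfhcep'

'pfhcep'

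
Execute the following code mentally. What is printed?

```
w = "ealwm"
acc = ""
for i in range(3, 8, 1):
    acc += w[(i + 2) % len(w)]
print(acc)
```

i=3: add w[0]='e' → 'e'
i=4: add w[1]='a' → 'ea'
i=5: add w[2]='l' → 'eal'
i=6: add w[3]='w' → 'ealw'
i=7: add w[4]='m' → 'ealwm'

ealwm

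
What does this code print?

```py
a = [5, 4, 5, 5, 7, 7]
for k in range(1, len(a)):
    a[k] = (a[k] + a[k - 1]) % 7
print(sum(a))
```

22

k=1: a[1] = (4+5)%7 = 2 → [5, 2, 5, 5, 7, 7]
k=2: a[2] = (5+2)%7 = 0 → [5, 2, 0, 5, 7, 7]
k=3: a[3] = (5+0)%7 = 5 → [5, 2, 0, 5, 7, 7]
k=4: a[4] = (7+5)%7 = 5 → [5, 2, 0, 5, 5, 7]
k=5: a[5] = (7+5)%7 = 5 → [5, 2, 0, 5, 5, 5]
sum = 22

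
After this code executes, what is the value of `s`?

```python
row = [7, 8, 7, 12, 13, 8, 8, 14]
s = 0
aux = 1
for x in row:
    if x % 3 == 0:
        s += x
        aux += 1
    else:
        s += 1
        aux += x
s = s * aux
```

x=7: not %3==0, s = 0+1 = 1; aux=8
x=8: not %3==0, s = 1+1 = 2; aux=16
x=7: not %3==0, s = 2+1 = 3; aux=23
x=12: %3==0, s = 3+12 = 15; aux=24
x=13: not %3==0, s = 15+1 = 16; aux=37
x=8: not %3==0, s = 16+1 = 17; aux=45
x=8: not %3==0, s = 17+1 = 18; aux=53
x=14: not %3==0, s = 18+1 = 19; aux=67
s*aux = 19*67 = 1273

1273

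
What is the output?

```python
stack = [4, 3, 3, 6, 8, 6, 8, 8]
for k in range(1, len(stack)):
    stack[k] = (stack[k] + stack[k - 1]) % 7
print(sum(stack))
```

k=1: stack[1] = (3+4)%7 = 0 → [4, 0, 3, 6, 8, 6, 8, 8]
k=2: stack[2] = (3+0)%7 = 3 → [4, 0, 3, 6, 8, 6, 8, 8]
k=3: stack[3] = (6+3)%7 = 2 → [4, 0, 3, 2, 8, 6, 8, 8]
k=4: stack[4] = (8+2)%7 = 3 → [4, 0, 3, 2, 3, 6, 8, 8]
k=5: stack[5] = (6+3)%7 = 2 → [4, 0, 3, 2, 3, 2, 8, 8]
k=6: stack[6] = (8+2)%7 = 3 → [4, 0, 3, 2, 3, 2, 3, 8]
k=7: stack[7] = (8+3)%7 = 4 → [4, 0, 3, 2, 3, 2, 3, 4]
sum = 21

21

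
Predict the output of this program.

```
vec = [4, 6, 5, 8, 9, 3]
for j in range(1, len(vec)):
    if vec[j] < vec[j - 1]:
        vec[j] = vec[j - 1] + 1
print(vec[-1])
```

10

j=1: 6>=4, unchanged → [4, 6, 5, 8, 9, 3]
j=2: 5<6, vec[2] = 6+1 = 7 → [4, 6, 7, 8, 9, 3]
j=3: 8>=7, unchanged → [4, 6, 7, 8, 9, 3]
j=4: 9>=8, unchanged → [4, 6, 7, 8, 9, 3]
j=5: 3<9, vec[5] = 9+1 = 10 → [4, 6, 7, 8, 9, 10]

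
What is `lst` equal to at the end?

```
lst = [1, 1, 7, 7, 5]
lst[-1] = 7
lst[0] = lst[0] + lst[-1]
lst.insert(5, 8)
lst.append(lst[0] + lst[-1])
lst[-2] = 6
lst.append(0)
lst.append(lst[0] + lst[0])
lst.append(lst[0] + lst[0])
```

[8, 1, 7, 7, 7, 6, 16, 0, 16, 16]

lst[-1] = 7 → [1, 1, 7, 7, 7]
lst[0] = lst[0]+lst[-1] = 1+7 = 8 → [8, 1, 7, 7, 7]
insert 8 at 5 → [8, 1, 7, 7, 7, 8]
append lst[0]+lst[-1] = 8+8 = 16 → [8, 1, 7, 7, 7, 8, 16]
lst[-2] = 6 → [8, 1, 7, 7, 7, 6, 16]
append 0 → [8, 1, 7, 7, 7, 6, 16, 0]
append lst[0]+lst[0] = 8+8 = 16 → [8, 1, 7, 7, 7, 6, 16, 0, 16]
append lst[0]+lst[0] = 8+8 = 16 → [8, 1, 7, 7, 7, 6, 16, 0, 16, 16]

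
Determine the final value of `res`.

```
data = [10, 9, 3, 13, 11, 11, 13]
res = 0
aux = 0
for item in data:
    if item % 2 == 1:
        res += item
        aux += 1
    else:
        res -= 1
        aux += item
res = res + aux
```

75

item=10: not odd, res = 0-1 = -1; aux=10
item=9: odd, res = (-1)+9 = 8; aux=11
item=3: odd, res = 8+3 = 11; aux=12
item=13: odd, res = 11+13 = 24; aux=13
item=11: odd, res = 24+11 = 35; aux=14
item=11: odd, res = 35+11 = 46; aux=15
item=13: odd, res = 46+13 = 59; aux=16
res+aux = 59+16 = 75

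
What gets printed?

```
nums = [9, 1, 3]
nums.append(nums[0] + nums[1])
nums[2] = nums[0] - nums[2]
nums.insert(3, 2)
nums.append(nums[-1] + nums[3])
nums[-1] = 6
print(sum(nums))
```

append nums[0]+nums[1] = 9+1 = 10 → [9, 1, 3, 10]
nums[2] = nums[0]-nums[2] = 9-3 = 6 → [9, 1, 6, 10]
insert 2 at 3 → [9, 1, 6, 2, 10]
append nums[-1]+nums[3] = 10+2 = 12 → [9, 1, 6, 2, 10, 12]
nums[-1] = 6 → [9, 1, 6, 2, 10, 6]
sum = 34

34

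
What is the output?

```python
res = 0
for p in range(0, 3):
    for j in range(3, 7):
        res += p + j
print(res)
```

p=0,j=3: res = 0+3 = 3
p=0,j=4: res = 3+4 = 7
p=0,j=5: res = 7+5 = 12
p=0,j=6: res = 12+6 = 18
p=1,j=3: res = 18+4 = 22
p=1,j=4: res = 22+5 = 27
p=1,j=5: res = 27+6 = 33
p=1,j=6: res = 33+7 = 40
p=2,j=3: res = 40+5 = 45
p=2,j=4: res = 45+6 = 51
p=2,j=5: res = 51+7 = 58
p=2,j=6: res = 58+8 = 66

66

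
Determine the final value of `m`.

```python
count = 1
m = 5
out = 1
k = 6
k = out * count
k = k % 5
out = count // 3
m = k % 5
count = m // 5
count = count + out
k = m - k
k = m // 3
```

1

k = 1*1 = 1
k = 1%5 = 1
out = 1//3 = 0
m = 1%5 = 1
count = 1//5 = 0
count = 0+0 = 0
k = 1-1 = 0
k = 1//3 = 0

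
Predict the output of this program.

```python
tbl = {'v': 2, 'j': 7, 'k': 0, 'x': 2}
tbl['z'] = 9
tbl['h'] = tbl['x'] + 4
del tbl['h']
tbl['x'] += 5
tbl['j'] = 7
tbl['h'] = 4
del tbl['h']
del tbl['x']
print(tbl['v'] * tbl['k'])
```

0

tbl['z'] = 9 → {'v': 2, 'j': 7, 'k': 0, 'x': 2, 'z': 9}
tbl['h'] = tbl['x']+4 = 6 → {'v': 2, 'j': 7, 'k': 0, 'x': 2, 'z': 9, 'h': 6}
del 'h' → {'v': 2, 'j': 7, 'k': 0, 'x': 2, 'z': 9}
tbl['x'] = 2+5 = 7 → {'v': 2, 'j': 7, 'k': 0, 'x': 7, 'z': 9}
tbl['j'] = 7 → {'v': 2, 'j': 7, 'k': 0, 'x': 7, 'z': 9}
tbl['h'] = 4 → {'v': 2, 'j': 7, 'k': 0, 'x': 7, 'z': 9, 'h': 4}
del 'h' → {'v': 2, 'j': 7, 'k': 0, 'x': 7, 'z': 9}
del 'x' → {'v': 2, 'j': 7, 'k': 0, 'z': 9}
tbl['v']*tbl['k'] = 2*0 = 0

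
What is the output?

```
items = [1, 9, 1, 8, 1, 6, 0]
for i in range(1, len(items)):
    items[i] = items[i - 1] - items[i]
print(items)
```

[1, -8, -9, -17, -18, -24, -24]

i=1: items[1] = 1-9 = -8 → [1, -8, 1, 8, 1, 6, 0]
i=2: items[2] = (-8)-1 = -9 → [1, -8, -9, 8, 1, 6, 0]
i=3: items[3] = (-9)-8 = -17 → [1, -8, -9, -17, 1, 6, 0]
i=4: items[4] = (-17)-1 = -18 → [1, -8, -9, -17, -18, 6, 0]
i=5: items[5] = (-18)-6 = -24 → [1, -8, -9, -17, -18, -24, 0]
i=6: items[6] = (-24)-0 = -24 → [1, -8, -9, -17, -18, -24, -24]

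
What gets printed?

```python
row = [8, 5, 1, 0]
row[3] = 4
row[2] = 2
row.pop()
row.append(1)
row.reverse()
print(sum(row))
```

row[3] = 4 → [8, 5, 1, 4]
row[2] = 2 → [8, 5, 2, 4]
pop() removes 4 → [8, 5, 2]
append 1 → [8, 5, 2, 1]
reverse → [1, 2, 5, 8]
sum = 16

16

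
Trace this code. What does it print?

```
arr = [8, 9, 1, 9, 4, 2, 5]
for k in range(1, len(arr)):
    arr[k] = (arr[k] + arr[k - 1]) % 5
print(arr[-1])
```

k=1: arr[1] = (9+8)%5 = 2 → [8, 2, 1, 9, 4, 2, 5]
k=2: arr[2] = (1+2)%5 = 3 → [8, 2, 3, 9, 4, 2, 5]
k=3: arr[3] = (9+3)%5 = 2 → [8, 2, 3, 2, 4, 2, 5]
k=4: arr[4] = (4+2)%5 = 1 → [8, 2, 3, 2, 1, 2, 5]
k=5: arr[5] = (2+1)%5 = 3 → [8, 2, 3, 2, 1, 3, 5]
k=6: arr[6] = (5+3)%5 = 3 → [8, 2, 3, 2, 1, 3, 3]

3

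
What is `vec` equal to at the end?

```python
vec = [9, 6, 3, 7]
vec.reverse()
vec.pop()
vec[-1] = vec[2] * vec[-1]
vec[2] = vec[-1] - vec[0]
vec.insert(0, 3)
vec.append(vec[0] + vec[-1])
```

[3, 7, 3, 29, 32]

reverse → [7, 3, 6, 9]
pop() removes 9 → [7, 3, 6]
vec[-1] = vec[2]*vec[-1] = 6*6 = 36 → [7, 3, 36]
vec[2] = vec[-1]-vec[0] = 36-7 = 29 → [7, 3, 29]
insert 3 at 0 → [3, 7, 3, 29]
append vec[0]+vec[-1] = 3+29 = 32 → [3, 7, 3, 29, 32]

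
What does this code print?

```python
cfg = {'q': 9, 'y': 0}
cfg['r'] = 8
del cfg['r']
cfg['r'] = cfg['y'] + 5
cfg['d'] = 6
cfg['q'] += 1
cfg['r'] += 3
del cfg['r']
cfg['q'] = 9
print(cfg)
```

{'q': 9, 'y': 0, 'd': 6}

cfg['r'] = 8 → {'q': 9, 'y': 0, 'r': 8}
del 'r' → {'q': 9, 'y': 0}
cfg['r'] = cfg['y']+5 = 5 → {'q': 9, 'y': 0, 'r': 5}
cfg['d'] = 6 → {'q': 9, 'y': 0, 'r': 5, 'd': 6}
cfg['q'] = 9+1 = 10 → {'q': 10, 'y': 0, 'r': 5, 'd': 6}
cfg['r'] = 5+3 = 8 → {'q': 10, 'y': 0, 'r': 8, 'd': 6}
del 'r' → {'q': 10, 'y': 0, 'd': 6}
cfg['q'] = 9 → {'q': 9, 'y': 0, 'd': 6}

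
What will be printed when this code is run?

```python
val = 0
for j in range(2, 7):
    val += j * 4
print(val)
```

j=2: val = 0+2*4 = 8
j=3: val = 8+3*4 = 20
j=4: val = 20+4*4 = 36
j=5: val = 36+5*4 = 56
j=6: val = 56+6*4 = 80

80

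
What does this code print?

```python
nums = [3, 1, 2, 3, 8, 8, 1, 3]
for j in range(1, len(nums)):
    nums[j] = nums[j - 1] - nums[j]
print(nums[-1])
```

j=1: nums[1] = 3-1 = 2 → [3, 2, 2, 3, 8, 8, 1, 3]
j=2: nums[2] = 2-2 = 0 → [3, 2, 0, 3, 8, 8, 1, 3]
j=3: nums[3] = 0-3 = -3 → [3, 2, 0, -3, 8, 8, 1, 3]
j=4: nums[4] = (-3)-8 = -11 → [3, 2, 0, -3, -11, 8, 1, 3]
j=5: nums[5] = (-11)-8 = -19 → [3, 2, 0, -3, -11, -19, 1, 3]
j=6: nums[6] = (-19)-1 = -20 → [3, 2, 0, -3, -11, -19, -20, 3]
j=7: nums[7] = (-20)-3 = -23 → [3, 2, 0, -3, -11, -19, -20, -23]

-23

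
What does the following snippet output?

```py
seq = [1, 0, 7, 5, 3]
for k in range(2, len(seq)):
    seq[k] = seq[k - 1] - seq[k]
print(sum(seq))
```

-33

k=2: seq[2] = 0-7 = -7 → [1, 0, -7, 5, 3]
k=3: seq[3] = (-7)-5 = -12 → [1, 0, -7, -12, 3]
k=4: seq[4] = (-12)-3 = -15 → [1, 0, -7, -12, -15]
sum = -33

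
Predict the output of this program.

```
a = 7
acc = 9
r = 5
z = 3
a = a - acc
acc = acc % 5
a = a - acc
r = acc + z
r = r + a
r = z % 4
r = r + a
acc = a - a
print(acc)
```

a = 7-9 = -2
acc = 9%5 = 4
a = (-2)-4 = -6
r = 4+3 = 7
r = 7+(-6) = 1
r = 3%4 = 3
r = 3+(-6) = -3
acc = (-6)-(-6) = 0

0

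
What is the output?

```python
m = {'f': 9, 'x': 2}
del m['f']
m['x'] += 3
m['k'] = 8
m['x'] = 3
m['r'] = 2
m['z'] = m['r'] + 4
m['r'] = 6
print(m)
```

del 'f' → {'x': 2}
m['x'] = 2+3 = 5 → {'x': 5}
m['k'] = 8 → {'x': 5, 'k': 8}
m['x'] = 3 → {'x': 3, 'k': 8}
m['r'] = 2 → {'x': 3, 'k': 8, 'r': 2}
m['z'] = m['r']+4 = 6 → {'x': 3, 'k': 8, 'r': 2, 'z': 6}
m['r'] = 6 → {'x': 3, 'k': 8, 'r': 6, 'z': 6}

{'x': 3, 'k': 8, 'r': 6, 'z': 6}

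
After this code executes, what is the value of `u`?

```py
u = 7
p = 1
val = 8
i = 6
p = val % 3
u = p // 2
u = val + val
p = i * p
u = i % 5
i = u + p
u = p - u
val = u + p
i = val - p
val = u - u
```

p = 8%3 = 2
u = 2//2 = 1
u = 8+8 = 16
p = 6*2 = 12
u = 6%5 = 1
i = 1+12 = 13
u = 12-1 = 11
val = 11+12 = 23
i = 23-12 = 11
val = 11-11 = 0

11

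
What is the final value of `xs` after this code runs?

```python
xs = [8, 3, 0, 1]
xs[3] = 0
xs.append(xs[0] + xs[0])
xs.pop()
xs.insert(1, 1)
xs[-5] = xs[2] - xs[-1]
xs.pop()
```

[3, 1, 3, 0]

xs[3] = 0 → [8, 3, 0, 0]
append xs[0]+xs[0] = 8+8 = 16 → [8, 3, 0, 0, 16]
pop() removes 16 → [8, 3, 0, 0]
insert 1 at 1 → [8, 1, 3, 0, 0]
xs[-5] = xs[2]-xs[-1] = 3-0 = 3 → [3, 1, 3, 0, 0]
pop() removes 0 → [3, 1, 3, 0]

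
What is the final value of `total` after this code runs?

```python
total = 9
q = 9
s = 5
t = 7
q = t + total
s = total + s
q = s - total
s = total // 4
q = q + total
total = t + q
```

q = 7+9 = 16
s = 9+5 = 14
q = 14-9 = 5
s = 9//4 = 2
q = 5+9 = 14
total = 7+14 = 21

21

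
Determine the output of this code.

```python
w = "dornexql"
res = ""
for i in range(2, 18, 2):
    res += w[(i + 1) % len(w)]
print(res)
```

i=2: add w[3]='n' → 'n'
i=4: add w[5]='x' → 'nx'
i=6: add w[7]='l' → 'nxl'
i=8: add w[1]='o' → 'nxlo'
i=10: add w[3]='n' → 'nxlon'
i=12: add w[5]='x' → 'nxlonx'
i=14: add w[7]='l' → 'nxlonxl'
i=16: add w[1]='o' → 'nxlonxlo'

nxlonxlo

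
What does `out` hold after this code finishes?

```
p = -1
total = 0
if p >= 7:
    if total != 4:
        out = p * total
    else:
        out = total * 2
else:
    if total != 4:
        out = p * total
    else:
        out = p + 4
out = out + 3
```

p=-1, total=0
p >= 7 is False; total != 4 is True
→ out = p * total = 0
out = 0+3 = 3

3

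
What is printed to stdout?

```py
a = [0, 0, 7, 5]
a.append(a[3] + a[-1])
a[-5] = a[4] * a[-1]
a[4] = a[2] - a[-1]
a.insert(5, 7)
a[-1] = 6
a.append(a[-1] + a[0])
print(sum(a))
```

append a[3]+a[-1] = 5+5 = 10 → [0, 0, 7, 5, 10]
a[-5] = a[4]*a[-1] = 10*10 = 100 → [100, 0, 7, 5, 10]
a[4] = a[2]-a[-1] = 7-10 = -3 → [100, 0, 7, 5, -3]
insert 7 at 5 → [100, 0, 7, 5, -3, 7]
a[-1] = 6 → [100, 0, 7, 5, -3, 6]
append a[-1]+a[0] = 6+100 = 106 → [100, 0, 7, 5, -3, 6, 106]
sum = 221

221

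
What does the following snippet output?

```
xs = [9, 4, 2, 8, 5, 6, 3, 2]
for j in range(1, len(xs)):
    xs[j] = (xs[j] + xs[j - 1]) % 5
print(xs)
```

[9, 3, 0, 3, 3, 4, 2, 4]

j=1: xs[1] = (4+9)%5 = 3 → [9, 3, 2, 8, 5, 6, 3, 2]
j=2: xs[2] = (2+3)%5 = 0 → [9, 3, 0, 8, 5, 6, 3, 2]
j=3: xs[3] = (8+0)%5 = 3 → [9, 3, 0, 3, 5, 6, 3, 2]
j=4: xs[4] = (5+3)%5 = 3 → [9, 3, 0, 3, 3, 6, 3, 2]
j=5: xs[5] = (6+3)%5 = 4 → [9, 3, 0, 3, 3, 4, 3, 2]
j=6: xs[6] = (3+4)%5 = 2 → [9, 3, 0, 3, 3, 4, 2, 2]
j=7: xs[7] = (2+2)%5 = 4 → [9, 3, 0, 3, 3, 4, 2, 4]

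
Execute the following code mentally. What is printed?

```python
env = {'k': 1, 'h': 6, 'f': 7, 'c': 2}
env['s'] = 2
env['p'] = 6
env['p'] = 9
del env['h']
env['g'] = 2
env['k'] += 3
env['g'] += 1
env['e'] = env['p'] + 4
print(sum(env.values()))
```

env['s'] = 2 → {'k': 1, 'h': 6, 'f': 7, 'c': 2, 's': 2}
env['p'] = 6 → {'k': 1, 'h': 6, 'f': 7, 'c': 2, 's': 2, 'p': 6}
env['p'] = 9 → {'k': 1, 'h': 6, 'f': 7, 'c': 2, 's': 2, 'p': 9}
del 'h' → {'k': 1, 'f': 7, 'c': 2, 's': 2, 'p': 9}
env['g'] = 2 → {'k': 1, 'f': 7, 'c': 2, 's': 2, 'p': 9, 'g': 2}
env['k'] = 1+3 = 4 → {'k': 4, 'f': 7, 'c': 2, 's': 2, 'p': 9, 'g': 2}
env['g'] = 2+1 = 3 → {'k': 4, 'f': 7, 'c': 2, 's': 2, 'p': 9, 'g': 3}
env['e'] = env['p']+4 = 13 → {'k': 4, 'f': 7, 'c': 2, 's': 2, 'p': 9, 'g': 3, 'e': 13}
sum of values = 40

40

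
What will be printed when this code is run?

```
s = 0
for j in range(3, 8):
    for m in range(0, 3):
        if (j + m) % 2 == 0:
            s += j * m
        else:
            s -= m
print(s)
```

j=3,m=0: odd sum, s = 0-0 = 0
j=3,m=1: even sum, s = 0+3 = 3
j=3,m=2: odd sum, s = 3-2 = 1
j=4,m=0: even sum, s = 1+0 = 1
j=4,m=1: odd sum, s = 1-1 = 0
j=4,m=2: even sum, s = 0+8 = 8
j=5,m=0: odd sum, s = 8-0 = 8
j=5,m=1: even sum, s = 8+5 = 13
j=5,m=2: odd sum, s = 13-2 = 11
j=6,m=0: even sum, s = 11+0 = 11
j=6,m=1: odd sum, s = 11-1 = 10
j=6,m=2: even sum, s = 10+12 = 22
j=7,m=0: odd sum, s = 22-0 = 22
j=7,m=1: even sum, s = 22+7 = 29
j=7,m=2: odd sum, s = 29-2 = 27

27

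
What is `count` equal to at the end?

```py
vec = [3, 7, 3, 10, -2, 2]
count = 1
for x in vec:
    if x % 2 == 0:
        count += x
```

11

x=3: not even
x=7: not even
x=3: not even
x=10: even, count = 1+10 = 11
x=-2: even, count = 11+(-2) = 9
x=2: even, count = 9+2 = 11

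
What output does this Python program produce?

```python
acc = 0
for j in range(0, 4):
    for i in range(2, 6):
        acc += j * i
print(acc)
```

84

j=0,i=2: acc = 0+0 = 0
j=0,i=3: acc = 0+0 = 0
j=0,i=4: acc = 0+0 = 0
j=0,i=5: acc = 0+0 = 0
j=1,i=2: acc = 0+2 = 2
j=1,i=3: acc = 2+3 = 5
j=1,i=4: acc = 5+4 = 9
j=1,i=5: acc = 9+5 = 14
j=2,i=2: acc = 14+4 = 18
j=2,i=3: acc = 18+6 = 24
j=2,i=4: acc = 24+8 = 32
j=2,i=5: acc = 32+10 = 42
j=3,i=2: acc = 42+6 = 48
j=3,i=3: acc = 48+9 = 57
j=3,i=4: acc = 57+12 = 69
j=3,i=5: acc = 69+15 = 84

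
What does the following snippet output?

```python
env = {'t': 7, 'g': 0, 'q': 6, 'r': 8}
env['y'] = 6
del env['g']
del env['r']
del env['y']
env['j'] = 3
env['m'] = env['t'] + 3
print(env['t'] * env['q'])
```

42

env['y'] = 6 → {'t': 7, 'g': 0, 'q': 6, 'r': 8, 'y': 6}
del 'g' → {'t': 7, 'q': 6, 'r': 8, 'y': 6}
del 'r' → {'t': 7, 'q': 6, 'y': 6}
del 'y' → {'t': 7, 'q': 6}
env['j'] = 3 → {'t': 7, 'q': 6, 'j': 3}
env['m'] = env['t']+3 = 10 → {'t': 7, 'q': 6, 'j': 3, 'm': 10}
env['t']*env['q'] = 7*6 = 42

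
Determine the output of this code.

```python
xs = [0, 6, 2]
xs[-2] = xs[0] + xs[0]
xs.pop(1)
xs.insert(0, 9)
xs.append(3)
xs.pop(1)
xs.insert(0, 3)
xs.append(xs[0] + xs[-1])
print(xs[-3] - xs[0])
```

xs[-2] = xs[0]+xs[0] = 0+0 = 0 → [0, 0, 2]
pop(1) removes 0 → [0, 2]
insert 9 at 0 → [9, 0, 2]
append 3 → [9, 0, 2, 3]
pop(1) removes 0 → [9, 2, 3]
insert 3 at 0 → [3, 9, 2, 3]
append xs[0]+xs[-1] = 3+3 = 6 → [3, 9, 2, 3, 6]
xs[-3]-xs[0] = 2-3 = -1

-1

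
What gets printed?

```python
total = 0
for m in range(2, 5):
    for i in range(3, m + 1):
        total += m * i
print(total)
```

37

m=3,i=3: total = 0+9 = 9
m=4,i=3: total = 9+12 = 21
m=4,i=4: total = 21+16 = 37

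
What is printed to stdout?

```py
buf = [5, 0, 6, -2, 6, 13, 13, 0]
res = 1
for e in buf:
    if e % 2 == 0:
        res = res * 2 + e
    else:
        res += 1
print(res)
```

e=5: not even, res = 1+1 = 2
e=0: even, res = 2*2+0 = 4
e=6: even, res = 4*2+6 = 14
e=-2: even, res = 14*2+(-2) = 26
e=6: even, res = 26*2+6 = 58
e=13: not even, res = 58+1 = 59
e=13: not even, res = 59+1 = 60
e=0: even, res = 60*2+0 = 120

120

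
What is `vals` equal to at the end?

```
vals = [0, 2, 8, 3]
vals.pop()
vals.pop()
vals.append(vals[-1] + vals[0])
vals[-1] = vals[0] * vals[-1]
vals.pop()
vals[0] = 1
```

[1, 2]

pop() removes 3 → [0, 2, 8]
pop() removes 8 → [0, 2]
append vals[-1]+vals[0] = 2+0 = 2 → [0, 2, 2]
vals[-1] = vals[0]*vals[-1] = 0*2 = 0 → [0, 2, 0]
pop() removes 0 → [0, 2]
vals[0] = 1 → [1, 2]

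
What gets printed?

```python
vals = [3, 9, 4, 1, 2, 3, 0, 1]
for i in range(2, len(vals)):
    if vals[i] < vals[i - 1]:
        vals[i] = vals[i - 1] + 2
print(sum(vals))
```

i=2: 4<9, vals[2] = 9+2 = 11 → [3, 9, 11, 1, 2, 3, 0, 1]
i=3: 1<11, vals[3] = 11+2 = 13 → [3, 9, 11, 13, 2, 3, 0, 1]
i=4: 2<13, vals[4] = 13+2 = 15 → [3, 9, 11, 13, 15, 3, 0, 1]
i=5: 3<15, vals[5] = 15+2 = 17 → [3, 9, 11, 13, 15, 17, 0, 1]
i=6: 0<17, vals[6] = 17+2 = 19 → [3, 9, 11, 13, 15, 17, 19, 1]
i=7: 1<19, vals[7] = 19+2 = 21 → [3, 9, 11, 13, 15, 17, 19, 21]
sum = 108

108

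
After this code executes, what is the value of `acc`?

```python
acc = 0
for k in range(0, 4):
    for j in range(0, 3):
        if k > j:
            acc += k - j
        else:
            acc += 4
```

34

k=0,j=0: not 0>0, acc = 0+4 = 4
k=0,j=1: not 0>1, acc = 4+4 = 8
k=0,j=2: not 0>2, acc = 8+4 = 12
k=1,j=0: 1>0, acc = 12+1 = 13
k=1,j=1: not 1>1, acc = 13+4 = 17
k=1,j=2: not 1>2, acc = 17+4 = 21
k=2,j=0: 2>0, acc = 21+2 = 23
k=2,j=1: 2>1, acc = 23+1 = 24
k=2,j=2: not 2>2, acc = 24+4 = 28
k=3,j=0: 3>0, acc = 28+3 = 31
k=3,j=1: 3>1, acc = 31+2 = 33
k=3,j=2: 3>2, acc = 33+1 = 34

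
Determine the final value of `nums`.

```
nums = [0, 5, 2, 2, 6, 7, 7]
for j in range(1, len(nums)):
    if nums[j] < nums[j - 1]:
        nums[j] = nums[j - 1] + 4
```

[0, 5, 9, 13, 17, 21, 25]

j=1: 5>=0, unchanged → [0, 5, 2, 2, 6, 7, 7]
j=2: 2<5, nums[2] = 5+4 = 9 → [0, 5, 9, 2, 6, 7, 7]
j=3: 2<9, nums[3] = 9+4 = 13 → [0, 5, 9, 13, 6, 7, 7]
j=4: 6<13, nums[4] = 13+4 = 17 → [0, 5, 9, 13, 17, 7, 7]
j=5: 7<17, nums[5] = 17+4 = 21 → [0, 5, 9, 13, 17, 21, 7]
j=6: 7<21, nums[6] = 21+4 = 25 → [0, 5, 9, 13, 17, 21, 25]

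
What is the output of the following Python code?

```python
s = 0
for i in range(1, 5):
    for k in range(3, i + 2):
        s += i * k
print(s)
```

i=2,k=3: s = 0+6 = 6
i=3,k=3: s = 6+9 = 15
i=3,k=4: s = 15+12 = 27
i=4,k=3: s = 27+12 = 39
i=4,k=4: s = 39+16 = 55
i=4,k=5: s = 55+20 = 75

75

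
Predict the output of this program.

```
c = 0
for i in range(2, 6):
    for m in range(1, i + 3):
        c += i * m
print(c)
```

289

i=2,m=1: c = 0+2 = 2
i=2,m=2: c = 2+4 = 6
i=2,m=3: c = 6+6 = 12
i=2,m=4: c = 12+8 = 20
i=3,m=1: c = 20+3 = 23
i=3,m=2: c = 23+6 = 29
i=3,m=3: c = 29+9 = 38
i=3,m=4: c = 38+12 = 50
i=3,m=5: c = 50+15 = 65
i=4,m=1: c = 65+4 = 69
i=4,m=2: c = 69+8 = 77
i=4,m=3: c = 77+12 = 89
i=4,m=4: c = 89+16 = 105
i=4,m=5: c = 105+20 = 125
i=4,m=6: c = 125+24 = 149
i=5,m=1: c = 149+5 = 154
i=5,m=2: c = 154+10 = 164
i=5,m=3: c = 164+15 = 179
i=5,m=4: c = 179+20 = 199
i=5,m=5: c = 199+25 = 224
i=5,m=6: c = 224+30 = 254
i=5,m=7: c = 254+35 = 289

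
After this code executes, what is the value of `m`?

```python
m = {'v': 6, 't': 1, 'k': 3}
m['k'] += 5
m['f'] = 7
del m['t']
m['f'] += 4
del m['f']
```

{'v': 6, 'k': 8}

m['k'] = 3+5 = 8 → {'v': 6, 't': 1, 'k': 8}
m['f'] = 7 → {'v': 6, 't': 1, 'k': 8, 'f': 7}
del 't' → {'v': 6, 'k': 8, 'f': 7}
m['f'] = 7+4 = 11 → {'v': 6, 'k': 8, 'f': 11}
del 'f' → {'v': 6, 'k': 8}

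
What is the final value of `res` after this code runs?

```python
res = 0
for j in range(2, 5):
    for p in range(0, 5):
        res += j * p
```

90

j=2,p=0: res = 0+0 = 0
j=2,p=1: res = 0+2 = 2
j=2,p=2: res = 2+4 = 6
j=2,p=3: res = 6+6 = 12
j=2,p=4: res = 12+8 = 20
j=3,p=0: res = 20+0 = 20
j=3,p=1: res = 20+3 = 23
j=3,p=2: res = 23+6 = 29
j=3,p=3: res = 29+9 = 38
j=3,p=4: res = 38+12 = 50
j=4,p=0: res = 50+0 = 50
j=4,p=1: res = 50+4 = 54
j=4,p=2: res = 54+8 = 62
j=4,p=3: res = 62+12 = 74
j=4,p=4: res = 74+16 = 90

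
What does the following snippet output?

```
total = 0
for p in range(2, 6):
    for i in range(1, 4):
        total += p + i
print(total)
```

p=2,i=1: total = 0+3 = 3
p=2,i=2: total = 3+4 = 7
p=2,i=3: total = 7+5 = 12
p=3,i=1: total = 12+4 = 16
p=3,i=2: total = 16+5 = 21
p=3,i=3: total = 21+6 = 27
p=4,i=1: total = 27+5 = 32
p=4,i=2: total = 32+6 = 38
p=4,i=3: total = 38+7 = 45
p=5,i=1: total = 45+6 = 51
p=5,i=2: total = 51+7 = 58
p=5,i=3: total = 58+8 = 66

66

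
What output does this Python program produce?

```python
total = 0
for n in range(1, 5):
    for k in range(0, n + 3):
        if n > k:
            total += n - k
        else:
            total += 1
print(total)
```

n=1,k=0: 1>0, total = 0+1 = 1
n=1,k=1: not 1>1, total = 1+1 = 2
n=1,k=2: not 1>2, total = 2+1 = 3
n=1,k=3: not 1>3, total = 3+1 = 4
n=2,k=0: 2>0, total = 4+2 = 6
n=2,k=1: 2>1, total = 6+1 = 7
n=2,k=2: not 2>2, total = 7+1 = 8
n=2,k=3: not 2>3, total = 8+1 = 9
n=2,k=4: not 2>4, total = 9+1 = 10
n=3,k=0: 3>0, total = 10+3 = 13
n=3,k=1: 3>1, total = 13+2 = 15
n=3,k=2: 3>2, total = 15+1 = 16
n=3,k=3: not 3>3, total = 16+1 = 17
n=3,k=4: not 3>4, total = 17+1 = 18
n=3,k=5: not 3>5, total = 18+1 = 19
n=4,k=0: 4>0, total = 19+4 = 23
n=4,k=1: 4>1, total = 23+3 = 26
n=4,k=2: 4>2, total = 26+2 = 28
n=4,k=3: 4>3, total = 28+1 = 29
n=4,k=4: not 4>4, total = 29+1 = 30
n=4,k=5: not 4>5, total = 30+1 = 31
n=4,k=6: not 4>6, total = 31+1 = 32

32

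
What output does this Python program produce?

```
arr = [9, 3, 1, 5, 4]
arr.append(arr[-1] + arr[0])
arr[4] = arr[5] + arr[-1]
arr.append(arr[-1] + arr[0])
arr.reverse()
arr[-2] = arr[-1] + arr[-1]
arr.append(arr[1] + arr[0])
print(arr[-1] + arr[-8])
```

57

append arr[-1]+arr[0] = 4+9 = 13 → [9, 3, 1, 5, 4, 13]
arr[4] = arr[5]+arr[-1] = 13+13 = 26 → [9, 3, 1, 5, 26, 13]
append arr[-1]+arr[0] = 13+9 = 22 → [9, 3, 1, 5, 26, 13, 22]
reverse → [22, 13, 26, 5, 1, 3, 9]
arr[-2] = arr[-1]+arr[-1] = 9+9 = 18 → [22, 13, 26, 5, 1, 18, 9]
append arr[1]+arr[0] = 13+22 = 35 → [22, 13, 26, 5, 1, 18, 9, 35]
arr[-1]+arr[-8] = 35+22 = 57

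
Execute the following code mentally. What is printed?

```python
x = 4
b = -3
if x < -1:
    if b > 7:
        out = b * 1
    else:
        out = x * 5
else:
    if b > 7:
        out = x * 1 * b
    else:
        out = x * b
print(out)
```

-12

x=4, b=-3
x < -1 is False; b > 7 is False
→ out = x * b = -12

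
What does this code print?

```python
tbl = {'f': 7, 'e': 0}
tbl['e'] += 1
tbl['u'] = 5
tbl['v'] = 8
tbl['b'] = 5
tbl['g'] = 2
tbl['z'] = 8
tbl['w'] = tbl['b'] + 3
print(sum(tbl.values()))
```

44

tbl['e'] = 0+1 = 1 → {'f': 7, 'e': 1}
tbl['u'] = 5 → {'f': 7, 'e': 1, 'u': 5}
tbl['v'] = 8 → {'f': 7, 'e': 1, 'u': 5, 'v': 8}
tbl['b'] = 5 → {'f': 7, 'e': 1, 'u': 5, 'v': 8, 'b': 5}
tbl['g'] = 2 → {'f': 7, 'e': 1, 'u': 5, 'v': 8, 'b': 5, 'g': 2}
tbl['z'] = 8 → {'f': 7, 'e': 1, 'u': 5, 'v': 8, 'b': 5, 'g': 2, 'z': 8}
tbl['w'] = tbl['b']+3 = 8 → {'f': 7, 'e': 1, 'u': 5, 'v': 8, 'b': 5, 'g': 2, 'z': 8, 'w': 8}
sum of values = 44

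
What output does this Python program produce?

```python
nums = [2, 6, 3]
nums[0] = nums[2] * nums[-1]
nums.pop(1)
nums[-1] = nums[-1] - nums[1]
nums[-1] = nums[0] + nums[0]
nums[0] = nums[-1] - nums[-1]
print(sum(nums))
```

nums[0] = nums[2]*nums[-1] = 3*3 = 9 → [9, 6, 3]
pop(1) removes 6 → [9, 3]
nums[-1] = nums[-1]-nums[1] = 3-3 = 0 → [9, 0]
nums[-1] = nums[0]+nums[0] = 9+9 = 18 → [9, 18]
nums[0] = nums[-1]-nums[-1] = 18-18 = 0 → [0, 18]
sum = 18

18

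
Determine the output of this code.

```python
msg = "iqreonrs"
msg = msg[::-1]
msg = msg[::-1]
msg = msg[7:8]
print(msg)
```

s

reverse → 'srnoerqi'
reverse → 'iqreonrs'
slice [7:8] → 's'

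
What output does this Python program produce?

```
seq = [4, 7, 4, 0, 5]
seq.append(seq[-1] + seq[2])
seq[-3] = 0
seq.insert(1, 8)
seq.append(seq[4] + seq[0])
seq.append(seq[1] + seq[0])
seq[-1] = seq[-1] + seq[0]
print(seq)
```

[4, 8, 7, 4, 0, 5, 9, 4, 16]

append seq[-1]+seq[2] = 5+4 = 9 → [4, 7, 4, 0, 5, 9]
seq[-3] = 0 → [4, 7, 4, 0, 5, 9]
insert 8 at 1 → [4, 8, 7, 4, 0, 5, 9]
append seq[4]+seq[0] = 0+4 = 4 → [4, 8, 7, 4, 0, 5, 9, 4]
append seq[1]+seq[0] = 8+4 = 12 → [4, 8, 7, 4, 0, 5, 9, 4, 12]
seq[-1] = seq[-1]+seq[0] = 12+4 = 16 → [4, 8, 7, 4, 0, 5, 9, 4, 16]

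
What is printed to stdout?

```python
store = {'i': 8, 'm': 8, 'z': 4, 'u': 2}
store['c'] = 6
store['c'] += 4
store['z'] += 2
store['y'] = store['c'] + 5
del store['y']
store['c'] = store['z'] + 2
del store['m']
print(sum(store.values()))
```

24

store['c'] = 6 → {'i': 8, 'm': 8, 'z': 4, 'u': 2, 'c': 6}
store['c'] = 6+4 = 10 → {'i': 8, 'm': 8, 'z': 4, 'u': 2, 'c': 10}
store['z'] = 4+2 = 6 → {'i': 8, 'm': 8, 'z': 6, 'u': 2, 'c': 10}
store['y'] = store['c']+5 = 15 → {'i': 8, 'm': 8, 'z': 6, 'u': 2, 'c': 10, 'y': 15}
del 'y' → {'i': 8, 'm': 8, 'z': 6, 'u': 2, 'c': 10}
store['c'] = store['z']+2 = 8 → {'i': 8, 'm': 8, 'z': 6, 'u': 2, 'c': 8}
del 'm' → {'i': 8, 'z': 6, 'u': 2, 'c': 8}
sum of values = 24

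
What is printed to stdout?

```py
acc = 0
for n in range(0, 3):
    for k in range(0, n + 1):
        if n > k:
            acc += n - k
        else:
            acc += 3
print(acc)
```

13

n=0,k=0: not 0>0, acc = 0+3 = 3
n=1,k=0: 1>0, acc = 3+1 = 4
n=1,k=1: not 1>1, acc = 4+3 = 7
n=2,k=0: 2>0, acc = 7+2 = 9
n=2,k=1: 2>1, acc = 9+1 = 10
n=2,k=2: not 2>2, acc = 10+3 = 13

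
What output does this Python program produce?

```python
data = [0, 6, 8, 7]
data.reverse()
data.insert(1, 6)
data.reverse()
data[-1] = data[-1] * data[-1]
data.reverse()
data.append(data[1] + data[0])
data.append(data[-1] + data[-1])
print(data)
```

[49, 6, 8, 6, 0, 55, 110]

reverse → [7, 8, 6, 0]
insert 6 at 1 → [7, 6, 8, 6, 0]
reverse → [0, 6, 8, 6, 7]
data[-1] = data[-1]*data[-1] = 7*7 = 49 → [0, 6, 8, 6, 49]
reverse → [49, 6, 8, 6, 0]
append data[1]+data[0] = 6+49 = 55 → [49, 6, 8, 6, 0, 55]
append data[-1]+data[-1] = 55+55 = 110 → [49, 6, 8, 6, 0, 55, 110]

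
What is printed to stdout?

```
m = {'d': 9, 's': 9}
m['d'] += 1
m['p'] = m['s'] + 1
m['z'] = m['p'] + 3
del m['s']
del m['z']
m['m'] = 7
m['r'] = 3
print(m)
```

{'d': 10, 'p': 10, 'm': 7, 'r': 3}

m['d'] = 9+1 = 10 → {'d': 10, 's': 9}
m['p'] = m['s']+1 = 10 → {'d': 10, 's': 9, 'p': 10}
m['z'] = m['p']+3 = 13 → {'d': 10, 's': 9, 'p': 10, 'z': 13}
del 's' → {'d': 10, 'p': 10, 'z': 13}
del 'z' → {'d': 10, 'p': 10}
m['m'] = 7 → {'d': 10, 'p': 10, 'm': 7}
m['r'] = 3 → {'d': 10, 'p': 10, 'm': 7, 'r': 3}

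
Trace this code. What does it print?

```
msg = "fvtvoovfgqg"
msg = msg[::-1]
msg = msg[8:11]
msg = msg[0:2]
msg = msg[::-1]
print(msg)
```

reverse → 'gqgfvoovtvf'
slice [8:11] → 'tvf'
slice [0:2] → 'tv'
reverse → 'vt'

vt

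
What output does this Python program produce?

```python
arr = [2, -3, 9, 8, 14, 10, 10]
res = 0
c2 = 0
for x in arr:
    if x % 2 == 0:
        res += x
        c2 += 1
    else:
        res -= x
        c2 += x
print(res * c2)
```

418

x=2: even, res = 0+2 = 2; c2=1
x=-3: not even, res = 2-(-3) = 5; c2=-2
x=9: not even, res = 5-9 = -4; c2=7
x=8: even, res = (-4)+8 = 4; c2=8
x=14: even, res = 4+14 = 18; c2=9
x=10: even, res = 18+10 = 28; c2=10
x=10: even, res = 28+10 = 38; c2=11
res*c2 = 38*11 = 418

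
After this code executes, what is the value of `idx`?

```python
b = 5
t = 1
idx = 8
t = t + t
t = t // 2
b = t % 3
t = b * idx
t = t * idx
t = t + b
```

8

t = 1+1 = 2
t = 2//2 = 1
b = 1%3 = 1
t = 1*8 = 8
t = 8*8 = 64
t = 64+1 = 65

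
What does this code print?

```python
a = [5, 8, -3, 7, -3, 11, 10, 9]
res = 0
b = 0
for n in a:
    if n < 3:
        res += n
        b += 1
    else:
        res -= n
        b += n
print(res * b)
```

n=5: not <3, res = 0-5 = -5; b=5
n=8: not <3, res = (-5)-8 = -13; b=13
n=-3: <3, res = (-13)+(-3) = -16; b=14
n=7: not <3, res = (-16)-7 = -23; b=21
n=-3: <3, res = (-23)+(-3) = -26; b=22
n=11: not <3, res = (-26)-11 = -37; b=33
n=10: not <3, res = (-37)-10 = -47; b=43
n=9: not <3, res = (-47)-9 = -56; b=52
res*b = (-56)*52 = -2912

-2912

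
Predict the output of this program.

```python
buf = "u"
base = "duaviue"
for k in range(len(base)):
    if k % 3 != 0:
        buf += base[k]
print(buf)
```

k=0: skip
k=1: add 'u' → 'uu'
k=2: add 'a' → 'uua'
k=3: skip
k=4: add 'i' → 'uuai'
k=5: add 'u' → 'uuaiu'
k=6: skip

uuaiu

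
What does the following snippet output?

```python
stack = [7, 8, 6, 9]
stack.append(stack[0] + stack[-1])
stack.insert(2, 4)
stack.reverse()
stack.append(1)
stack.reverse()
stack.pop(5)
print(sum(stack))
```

append stack[0]+stack[-1] = 7+9 = 16 → [7, 8, 6, 9, 16]
insert 4 at 2 → [7, 8, 4, 6, 9, 16]
reverse → [16, 9, 6, 4, 8, 7]
append 1 → [16, 9, 6, 4, 8, 7, 1]
reverse → [1, 7, 8, 4, 6, 9, 16]
pop(5) removes 9 → [1, 7, 8, 4, 6, 16]
sum = 42

42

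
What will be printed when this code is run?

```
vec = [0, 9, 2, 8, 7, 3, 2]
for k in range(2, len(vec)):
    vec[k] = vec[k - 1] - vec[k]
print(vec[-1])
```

-13

k=2: vec[2] = 9-2 = 7 → [0, 9, 7, 8, 7, 3, 2]
k=3: vec[3] = 7-8 = -1 → [0, 9, 7, -1, 7, 3, 2]
k=4: vec[4] = (-1)-7 = -8 → [0, 9, 7, -1, -8, 3, 2]
k=5: vec[5] = (-8)-3 = -11 → [0, 9, 7, -1, -8, -11, 2]
k=6: vec[6] = (-11)-2 = -13 → [0, 9, 7, -1, -8, -11, -13]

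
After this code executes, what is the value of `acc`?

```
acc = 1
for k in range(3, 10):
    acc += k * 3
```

k=3: acc = 1+3*3 = 10
k=4: acc = 10+4*3 = 22
k=5: acc = 22+5*3 = 37
k=6: acc = 37+6*3 = 55
k=7: acc = 55+7*3 = 76
k=8: acc = 76+8*3 = 100
k=9: acc = 100+9*3 = 127

127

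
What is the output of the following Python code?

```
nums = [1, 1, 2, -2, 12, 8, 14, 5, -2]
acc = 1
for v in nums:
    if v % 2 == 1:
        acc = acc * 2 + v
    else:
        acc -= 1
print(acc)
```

v=1: odd, acc = 1*2+1 = 3
v=1: odd, acc = 3*2+1 = 7
v=2: not odd, acc = 7-1 = 6
v=-2: not odd, acc = 6-1 = 5
v=12: not odd, acc = 5-1 = 4
v=8: not odd, acc = 4-1 = 3
v=14: not odd, acc = 3-1 = 2
v=5: odd, acc = 2*2+5 = 9
v=-2: not odd, acc = 9-1 = 8

8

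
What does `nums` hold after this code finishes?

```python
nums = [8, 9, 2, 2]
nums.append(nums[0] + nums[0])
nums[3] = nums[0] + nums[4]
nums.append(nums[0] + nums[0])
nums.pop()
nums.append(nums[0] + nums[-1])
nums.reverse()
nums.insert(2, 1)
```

append nums[0]+nums[0] = 8+8 = 16 → [8, 9, 2, 2, 16]
nums[3] = nums[0]+nums[4] = 8+16 = 24 → [8, 9, 2, 24, 16]
append nums[0]+nums[0] = 8+8 = 16 → [8, 9, 2, 24, 16, 16]
pop() removes 16 → [8, 9, 2, 24, 16]
append nums[0]+nums[-1] = 8+16 = 24 → [8, 9, 2, 24, 16, 24]
reverse → [24, 16, 24, 2, 9, 8]
insert 1 at 2 → [24, 16, 1, 24, 2, 9, 8]

[24, 16, 1, 24, 2, 9, 8]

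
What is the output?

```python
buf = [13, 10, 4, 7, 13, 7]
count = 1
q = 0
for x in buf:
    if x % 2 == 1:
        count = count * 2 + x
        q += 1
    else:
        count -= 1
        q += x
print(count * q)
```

2970

x=13: odd, count = 1*2+13 = 15; q=1
x=10: not odd, count = 15-1 = 14; q=11
x=4: not odd, count = 14-1 = 13; q=15
x=7: odd, count = 13*2+7 = 33; q=16
x=13: odd, count = 33*2+13 = 79; q=17
x=7: odd, count = 79*2+7 = 165; q=18
count*q = 165*18 = 2970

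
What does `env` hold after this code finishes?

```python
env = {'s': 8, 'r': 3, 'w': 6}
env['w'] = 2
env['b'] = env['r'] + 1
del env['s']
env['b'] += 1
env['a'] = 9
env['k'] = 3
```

env['w'] = 2 → {'s': 8, 'r': 3, 'w': 2}
env['b'] = env['r']+1 = 4 → {'s': 8, 'r': 3, 'w': 2, 'b': 4}
del 's' → {'r': 3, 'w': 2, 'b': 4}
env['b'] = 4+1 = 5 → {'r': 3, 'w': 2, 'b': 5}
env['a'] = 9 → {'r': 3, 'w': 2, 'b': 5, 'a': 9}
env['k'] = 3 → {'r': 3, 'w': 2, 'b': 5, 'a': 9, 'k': 3}

{'r': 3, 'w': 2, 'b': 5, 'a': 9, 'k': 3}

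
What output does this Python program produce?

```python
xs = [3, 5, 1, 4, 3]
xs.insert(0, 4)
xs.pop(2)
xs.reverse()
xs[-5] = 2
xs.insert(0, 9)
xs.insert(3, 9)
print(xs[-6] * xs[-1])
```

insert 4 at 0 → [4, 3, 5, 1, 4, 3]
pop(2) removes 5 → [4, 3, 1, 4, 3]
reverse → [3, 4, 1, 3, 4]
xs[-5] = 2 → [2, 4, 1, 3, 4]
insert 9 at 0 → [9, 2, 4, 1, 3, 4]
insert 9 at 3 → [9, 2, 4, 9, 1, 3, 4]
xs[-6]*xs[-1] = 2*4 = 8

8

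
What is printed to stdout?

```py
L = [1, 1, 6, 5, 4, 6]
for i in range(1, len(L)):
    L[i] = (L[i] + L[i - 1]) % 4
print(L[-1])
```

i=1: L[1] = (1+1)%4 = 2 → [1, 2, 6, 5, 4, 6]
i=2: L[2] = (6+2)%4 = 0 → [1, 2, 0, 5, 4, 6]
i=3: L[3] = (5+0)%4 = 1 → [1, 2, 0, 1, 4, 6]
i=4: L[4] = (4+1)%4 = 1 → [1, 2, 0, 1, 1, 6]
i=5: L[5] = (6+1)%4 = 3 → [1, 2, 0, 1, 1, 3]

3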